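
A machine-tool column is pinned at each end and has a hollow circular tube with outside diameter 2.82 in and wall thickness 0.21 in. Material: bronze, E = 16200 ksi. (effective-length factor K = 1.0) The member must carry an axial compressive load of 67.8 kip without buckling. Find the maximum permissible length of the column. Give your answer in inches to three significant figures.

Inner diameter d_i = 2.82 − 2×0.21 = 2.400 in
I = π(d_o⁴ − d_i⁴)/64 = π(2.82⁴ − 2.400⁴)/64 = 1.476 in⁴
At the buckling limit P_cr = P = 6.780×10^4 lb
From P_cr = π²EI/(K·L)²:  L = (1/K)·√(π²EI/P_cr) = (1/1)·√(π²×1.62×10^7×1.476/6.780×10^4)
L = 59.0 in

L_max ≈ 59.0 in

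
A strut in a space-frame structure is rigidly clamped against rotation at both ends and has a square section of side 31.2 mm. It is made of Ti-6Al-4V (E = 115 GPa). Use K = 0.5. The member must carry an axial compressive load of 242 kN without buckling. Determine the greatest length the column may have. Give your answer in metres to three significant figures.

L_max ≈ 1.22 m

I = a⁴/12 = 31.2⁴/12 = 7.897×10^4 mm⁴
I = 7.897×10^-8 m⁴
At the buckling limit P_cr = P = 2.420×10^5 N
From P_cr = π²EI/(K·L)²:  L = (1/K)·√(π²EI/P_cr) = (1/0.5)·√(π²×1.15×10^11×7.897×10^-8/2.420×10^5)
L = 1.22 m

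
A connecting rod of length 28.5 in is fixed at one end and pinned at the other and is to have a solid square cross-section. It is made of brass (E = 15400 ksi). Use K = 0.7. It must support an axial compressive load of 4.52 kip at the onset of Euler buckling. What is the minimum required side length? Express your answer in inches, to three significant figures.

a ≈ 0.614 in

L_e = K·L = 0.7 × 28.5 = 19.95 in
Required I = P_cr·L_e²/(π²E) = 4.520×10^3 × 19.95² / (π² × 1.54×10^7) = 1.184×10^-2 in⁴
Solid square: I = a⁴/12  ⇒  a = (12I)^(1/4) = (12×1.184×10^-2)^(1/4) = 0.614 in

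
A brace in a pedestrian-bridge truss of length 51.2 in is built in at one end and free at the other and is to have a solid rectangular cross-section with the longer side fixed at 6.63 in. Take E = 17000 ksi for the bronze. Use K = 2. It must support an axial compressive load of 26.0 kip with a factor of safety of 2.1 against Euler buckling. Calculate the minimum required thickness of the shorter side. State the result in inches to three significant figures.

Required P_cr = n·P = 2.1 × 26.0 = 54.60 kip
L_e = K·L = 2 × 51.2 = 102.4 in
Required I = P_cr·L_e²/(π²E) = 5.460×10^4 × 102.4² / (π² × 1.70×10^7) = 3.412 in⁴
Rectangle, weak axis: I_min = h·b³/12 with h = 6.63 in fixed  ⇒  b = (12I/h)^(1/3) = 1.83 in

b ≈ 1.83 in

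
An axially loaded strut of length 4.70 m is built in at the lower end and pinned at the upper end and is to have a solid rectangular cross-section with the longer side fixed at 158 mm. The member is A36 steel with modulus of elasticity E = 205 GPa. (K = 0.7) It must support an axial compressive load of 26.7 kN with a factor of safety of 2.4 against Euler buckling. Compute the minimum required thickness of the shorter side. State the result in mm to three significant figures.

b ≈ 29.6 mm

Required P_cr = n·P = 2.4 × 26.7 = 64.08 kN
L_e = K·L = 0.7 × 4.70 = 3.290 m
Required I = P_cr·L_e²/(π²E) = 6.408×10^4 × 3.290² / (π² × 2.05×10^11) = 3.428×10^-7 m⁴
I_req = 3.428×10^5 mm⁴
Rectangle, weak axis: I_min = h·b³/12 with h = 158 mm fixed  ⇒  b = (12I/h)^(1/3) = 29.6 mm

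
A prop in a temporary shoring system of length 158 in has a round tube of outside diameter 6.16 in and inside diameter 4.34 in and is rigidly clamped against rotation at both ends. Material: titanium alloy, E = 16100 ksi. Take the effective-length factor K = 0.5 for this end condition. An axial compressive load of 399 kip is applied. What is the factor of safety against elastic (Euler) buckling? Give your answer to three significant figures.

d_o = 6.16 in, d_i = 4.34 in
I = π(d_o⁴ − d_i⁴)/64 = π(6.16⁴ − 4.340⁴)/64 = 53.26 in⁴
Effective length L_e = K·L = 0.5 × 158 = 79.00 in
P_cr = π²EI / L_e² = π² × 16100×10³ × 53.26 / 79.00² = 1.356×10^6 lb
Factor of safety n = P_cr / P = 1356.1 / 399 = 3.40

n ≈ 3.40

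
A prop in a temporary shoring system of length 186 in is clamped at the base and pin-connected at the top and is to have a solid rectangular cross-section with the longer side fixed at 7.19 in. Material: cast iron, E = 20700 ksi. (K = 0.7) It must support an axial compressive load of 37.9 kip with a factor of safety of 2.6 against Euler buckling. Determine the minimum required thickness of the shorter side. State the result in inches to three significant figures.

Required P_cr = n·P = 2.6 × 37.9 = 98.54 kip
L_e = K·L = 0.7 × 186 = 130.2 in
Required I = P_cr·L_e²/(π²E) = 9.854×10^4 × 130.2² / (π² × 2.07×10^7) = 8.176 in⁴
Rectangle, weak axis: I_min = h·b³/12 with h = 7.19 in fixed  ⇒  b = (12I/h)^(1/3) = 2.39 in

b ≈ 2.39 in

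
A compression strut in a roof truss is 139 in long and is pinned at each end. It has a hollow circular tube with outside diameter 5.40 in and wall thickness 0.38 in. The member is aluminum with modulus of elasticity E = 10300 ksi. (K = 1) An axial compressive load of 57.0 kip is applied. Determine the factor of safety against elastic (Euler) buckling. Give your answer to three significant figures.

Inner diameter d_i = 5.40 − 2×0.38 = 4.640 in
I = π(d_o⁴ − d_i⁴)/64 = π(5.40⁴ − 4.640⁴)/64 = 18.99 in⁴
Effective length L_e = K·L = 1 × 139 = 139.0 in
P_cr = π²EI / L_e² = π² × 10300×10³ × 18.99 / 139.0² = 9.989×10^4 lb
Factor of safety n = P_cr / P = 99.895 / 57.0 = 1.75

n ≈ 1.75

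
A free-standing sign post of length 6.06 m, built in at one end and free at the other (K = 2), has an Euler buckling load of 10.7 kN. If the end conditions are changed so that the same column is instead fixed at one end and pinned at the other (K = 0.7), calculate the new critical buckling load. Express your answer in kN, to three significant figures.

P_cr ∝ 1/K², so P_cr,new = P_cr,old × (K_old/K_new)² = 10.7 × (2/0.7)²
= 10.7 × 8.163 = 87.3 kN

P_cr ≈ 87.3 kN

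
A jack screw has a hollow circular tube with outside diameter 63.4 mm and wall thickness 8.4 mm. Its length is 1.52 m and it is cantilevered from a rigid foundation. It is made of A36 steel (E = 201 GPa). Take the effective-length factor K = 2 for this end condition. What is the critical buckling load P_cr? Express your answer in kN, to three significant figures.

Inner diameter d_i = 63.4 − 2×8.4 = 46.60 mm
I = π(d_o⁴ − d_i⁴)/64 = π(63.4⁴ − 46.60⁴)/64 = 5.616×10^5 mm⁴
I = 5.616×10^5 mm⁴ = 5.616×10^-7 m⁴
Effective length L_e = K·L = 2 × 1.52 = 3.040 m
P_cr = π²EI / L_e² = π² × 201×10⁹ × 5.616×10^-7 / 3.040² = 1.206×10^5 N

P_cr ≈ 121 kN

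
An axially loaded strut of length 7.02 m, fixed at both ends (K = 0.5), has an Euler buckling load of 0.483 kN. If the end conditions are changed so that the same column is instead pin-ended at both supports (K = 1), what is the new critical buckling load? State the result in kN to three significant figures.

P_cr ∝ 1/K², so P_cr,new = P_cr,old × (K_old/K_new)² = 0.483 × (0.5/1)²
= 0.483 × 0.2500 = 0.121 kN

P_cr ≈ 0.121 kN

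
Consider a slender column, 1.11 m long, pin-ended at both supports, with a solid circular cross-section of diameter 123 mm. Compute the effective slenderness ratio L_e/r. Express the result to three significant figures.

λ ≈ 36.1

For a solid circle r = d/4 = 123/4 = 30.75 mm
L_e = K·L = 1 × 1.11 m = 1.110 m = 1110.0 mm
λ = L_e / r_min = 1110.0 / 30.75 = 36.1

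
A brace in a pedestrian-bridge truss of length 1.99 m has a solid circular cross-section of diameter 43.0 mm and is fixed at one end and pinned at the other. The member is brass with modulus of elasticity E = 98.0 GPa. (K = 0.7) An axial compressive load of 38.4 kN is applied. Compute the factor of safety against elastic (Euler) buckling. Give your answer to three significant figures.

I = πd⁴/64 = π×43.0⁴/64 = 1.678×10^5 mm⁴
I = 1.678×10^5 mm⁴ = 1.678×10^-7 m⁴
Effective length L_e = K·L = 0.7 × 1.99 = 1.393 m
P_cr = π²EI / L_e² = π² × 98.0×10⁹ × 1.678×10^-7 / 1.393² = 8.365×10^4 N
Factor of safety n = P_cr / P = 83.650 / 38.4 = 2.18

n ≈ 2.18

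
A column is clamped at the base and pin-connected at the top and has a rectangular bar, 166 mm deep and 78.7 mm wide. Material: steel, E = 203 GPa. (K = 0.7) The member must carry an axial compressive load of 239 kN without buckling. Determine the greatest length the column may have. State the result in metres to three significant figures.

Buckling occurs about the weak axis: I_min = h·b³/12 with b = 78.7 mm (the shorter side).
I_min = 166×78.7³/12 = 6.743×10^6 mm⁴
I = 6.743×10^-6 m⁴
At the buckling limit P_cr = P = 2.390×10^5 N
From P_cr = π²EI/(K·L)²:  L = (1/K)·√(π²EI/P_cr) = (1/0.7)·√(π²×2.03×10^11×6.743×10^-6/2.390×10^5)
L = 10.7 m

L_max ≈ 10.7 m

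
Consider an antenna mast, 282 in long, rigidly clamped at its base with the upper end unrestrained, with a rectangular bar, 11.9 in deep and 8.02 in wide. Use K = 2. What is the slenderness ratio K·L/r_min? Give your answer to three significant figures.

Buckling occurs about the weak axis: I_min = h·b³/12 with b = 8.02 in (the shorter side).
I_min = 11.9×8.02³/12 = 511.6 in⁴
A = 95.44 in²;  r_min = √(I/A) = √(511.6/95.44) = 2.315 in
L_e = K·L = 2 × 282 = 564.0 in
λ = L_e / r_min = 564.00 / 2.315 = 244

λ ≈ 244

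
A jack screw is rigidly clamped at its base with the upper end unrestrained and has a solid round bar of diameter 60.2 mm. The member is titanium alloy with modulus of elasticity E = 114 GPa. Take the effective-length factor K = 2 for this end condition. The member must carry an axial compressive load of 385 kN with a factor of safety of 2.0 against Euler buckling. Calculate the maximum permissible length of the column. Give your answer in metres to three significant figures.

L_max ≈ 0.485 m

I = πd⁴/64 = π×60.2⁴/64 = 6.447×10^5 mm⁴
I = 6.447×10^-7 m⁴
Required critical load P_cr = n·P = 2.0 × 385 = 770.0 kN = 7.700×10^5 N
From P_cr = π²EI/(K·L)²:  L = (1/K)·√(π²EI/P_cr) = (1/2)·√(π²×1.14×10^11×6.447×10^-7/7.700×10^5)
L = 0.485 m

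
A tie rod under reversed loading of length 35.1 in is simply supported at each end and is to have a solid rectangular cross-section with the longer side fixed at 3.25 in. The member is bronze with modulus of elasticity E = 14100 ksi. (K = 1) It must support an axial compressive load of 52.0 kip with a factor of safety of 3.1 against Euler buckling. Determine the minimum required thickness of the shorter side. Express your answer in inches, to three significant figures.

Required P_cr = n·P = 3.1 × 52.0 = 161.2 kip
L_e = K·L = 1 × 35.1 = 35.10 in
Required I = P_cr·L_e²/(π²E) = 1.612×10^5 × 35.10² / (π² × 1.41×10^7) = 1.427 in⁴
Rectangle, weak axis: I_min = h·b³/12 with h = 3.25 in fixed  ⇒  b = (12I/h)^(1/3) = 1.74 in

b ≈ 1.74 in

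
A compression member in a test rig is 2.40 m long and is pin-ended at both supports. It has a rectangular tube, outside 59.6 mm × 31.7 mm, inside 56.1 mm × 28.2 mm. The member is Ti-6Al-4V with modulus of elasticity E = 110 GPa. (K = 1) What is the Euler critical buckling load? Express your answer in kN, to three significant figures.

P_cr ≈ 10.1 kN

Weak-axis I_min = (h_o·b_o³ − h_i·b_i³)/12 with b_o = 31.7, b_i = 28.20 mm (shorter outer/inner sides).
I_min = (59.6×31.7³ − 56.10×28.20³)/12 = 5.337×10^4 mm⁴
I = 5.337×10^4 mm⁴ = 5.337×10^-8 m⁴
Effective length L_e = K·L = 1 × 2.40 = 2.400 m
P_cr = π²EI / L_e² = π² × 110×10⁹ × 5.337×10^-8 / 2.400² = 1.006×10^4 N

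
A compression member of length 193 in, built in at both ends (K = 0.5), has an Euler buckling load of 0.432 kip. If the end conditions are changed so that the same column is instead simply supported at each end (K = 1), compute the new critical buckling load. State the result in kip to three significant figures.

P_cr ∝ 1/K², so P_cr,new = P_cr,old × (K_old/K_new)² = 0.432 × (0.5/1)²
= 0.432 × 0.2500 = 0.108 kip

P_cr ≈ 0.108 kip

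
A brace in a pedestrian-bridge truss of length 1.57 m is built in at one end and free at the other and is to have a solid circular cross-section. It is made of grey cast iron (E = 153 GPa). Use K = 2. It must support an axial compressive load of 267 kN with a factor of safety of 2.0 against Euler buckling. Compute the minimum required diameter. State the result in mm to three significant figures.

d ≈ 91.8 mm

Required P_cr = n·P = 2.0 × 267 = 534.0 kN
L_e = K·L = 2 × 1.57 = 3.140 m
Required I = P_cr·L_e²/(π²E) = 5.340×10^5 × 3.140² / (π² × 1.53×10^11) = 3.487×10^-6 m⁴
I_req = 3.487×10^6 mm⁴
Solid circle: I = πd⁴/64  ⇒  d = (64I/π)^(1/4) = (64×3.487×10^6/π)^(1/4) = 91.8 mm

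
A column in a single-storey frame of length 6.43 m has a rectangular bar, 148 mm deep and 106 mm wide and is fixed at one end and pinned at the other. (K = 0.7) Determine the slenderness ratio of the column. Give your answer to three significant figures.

λ ≈ 147

For a rectangle r_min = b/√12 = 106/√12 = 30.60 mm
L_e = K·L = 0.7 × 6.43 m = 4.501 m = 4501.0 mm
λ = L_e / r_min = 4501.0 / 30.60 = 147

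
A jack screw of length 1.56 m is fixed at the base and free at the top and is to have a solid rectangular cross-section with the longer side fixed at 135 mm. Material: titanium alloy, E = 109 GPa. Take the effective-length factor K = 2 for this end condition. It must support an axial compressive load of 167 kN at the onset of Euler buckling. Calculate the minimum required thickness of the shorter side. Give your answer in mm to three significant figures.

b ≈ 51.2 mm

L_e = K·L = 2 × 1.56 = 3.120 m
Required I = P_cr·L_e²/(π²E) = 1.670×10^5 × 3.120² / (π² × 1.09×10^11) = 1.511×10^-6 m⁴
I_req = 1.511×10^6 mm⁴
Rectangle, weak axis: I_min = h·b³/12 with h = 135 mm fixed  ⇒  b = (12I/h)^(1/3) = 51.2 mm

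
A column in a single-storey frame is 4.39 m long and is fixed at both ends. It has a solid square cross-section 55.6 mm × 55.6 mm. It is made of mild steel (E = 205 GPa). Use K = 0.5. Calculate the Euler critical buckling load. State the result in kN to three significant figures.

P_cr ≈ 334 kN

I = a⁴/12 = 55.6⁴/12 = 7.964×10^5 mm⁴
I = 7.964×10^5 mm⁴ = 7.964×10^-7 m⁴
Effective length L_e = K·L = 0.5 × 4.39 = 2.195 m
P_cr = π²EI / L_e² = π² × 205×10⁹ × 7.964×10^-7 / 2.195² = 3.344×10^5 N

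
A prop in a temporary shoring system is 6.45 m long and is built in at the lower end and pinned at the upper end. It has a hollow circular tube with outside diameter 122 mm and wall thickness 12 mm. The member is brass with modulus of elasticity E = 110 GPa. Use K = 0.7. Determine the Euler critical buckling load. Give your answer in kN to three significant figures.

P_cr ≈ 338 kN

Inner diameter d_i = 122 − 2×12 = 98.00 mm
I = π(d_o⁴ − d_i⁴)/64 = π(122⁴ − 98.00⁴)/64 = 6.347×10^6 mm⁴
I = 6.347×10^6 mm⁴ = 6.347×10^-6 m⁴
Effective length L_e = K·L = 0.7 × 6.45 = 4.515 m
P_cr = π²EI / L_e² = π² × 110×10⁹ × 6.347×10^-6 / 4.515² = 3.380×10^5 N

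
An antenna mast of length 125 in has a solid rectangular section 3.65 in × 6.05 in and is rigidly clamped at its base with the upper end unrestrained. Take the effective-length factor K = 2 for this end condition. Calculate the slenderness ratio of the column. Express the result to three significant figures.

For a rectangle r_min = b/√12 = 3.65/√12 = 1.054 in
L_e = K·L = 2 × 125 = 250.0 in
λ = L_e / r_min = 250.00 / 1.054 = 237

λ ≈ 237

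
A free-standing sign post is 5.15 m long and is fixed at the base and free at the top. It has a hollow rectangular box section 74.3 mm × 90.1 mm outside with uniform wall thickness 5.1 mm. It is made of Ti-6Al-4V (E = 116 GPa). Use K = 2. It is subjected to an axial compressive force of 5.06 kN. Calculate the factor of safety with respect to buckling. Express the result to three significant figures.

n ≈ 2.83

Inner dimensions: h_i = 90.1 − 2×5.1 = 79.90 mm, b_i = 74.3 − 2×5.1 = 64.10 mm
Weak-axis I_min = (h_o·b_o³ − h_i·b_i³)/12 with b_o = 74.3, b_i = 64.10 mm (shorter outer/inner sides).
I_min = (90.1×74.3³ − 79.90×64.10³)/12 = 1.326×10^6 mm⁴
I = 1.326×10^6 mm⁴ = 1.326×10^-6 m⁴
Effective length L_e = K·L = 2 × 5.15 = 10.30 m
P_cr = π²EI / L_e² = π² × 116×10⁹ × 1.326×10^-6 / 10.30² = 1.431×10^4 N
Factor of safety n = P_cr / P = 14.310 / 5.06 = 2.83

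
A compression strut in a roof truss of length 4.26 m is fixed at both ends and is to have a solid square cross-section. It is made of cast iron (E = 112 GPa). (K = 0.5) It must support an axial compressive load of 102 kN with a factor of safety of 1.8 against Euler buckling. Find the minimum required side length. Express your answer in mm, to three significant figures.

Required P_cr = n·P = 1.8 × 102 = 183.6 kN
L_e = K·L = 0.5 × 4.26 = 2.130 m
Required I = P_cr·L_e²/(π²E) = 1.836×10^5 × 2.130² / (π² × 1.12×10^11) = 7.536×10^-7 m⁴
I_req = 7.536×10^5 mm⁴
Solid square: I = a⁴/12  ⇒  a = (12I)^(1/4) = (12×7.536×10^5)^(1/4) = 54.8 mm

a ≈ 54.8 mm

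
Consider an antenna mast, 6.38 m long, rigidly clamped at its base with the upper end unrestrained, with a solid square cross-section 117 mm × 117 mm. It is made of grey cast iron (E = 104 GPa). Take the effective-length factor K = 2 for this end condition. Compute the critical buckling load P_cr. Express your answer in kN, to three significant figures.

P_cr ≈ 98.4 kN

I = a⁴/12 = 117⁴/12 = 1.562×10^7 mm⁴
I = 1.562×10^7 mm⁴ = 1.562×10^-5 m⁴
Effective length L_e = K·L = 2 × 6.38 = 12.76 m
P_cr = π²EI / L_e² = π² × 104×10⁹ × 1.562×10^-5 / 12.76² = 9.845×10^4 N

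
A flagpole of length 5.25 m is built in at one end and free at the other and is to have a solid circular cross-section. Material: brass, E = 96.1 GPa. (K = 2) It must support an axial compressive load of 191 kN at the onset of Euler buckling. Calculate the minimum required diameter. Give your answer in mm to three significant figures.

L_e = K·L = 2 × 5.25 = 10.50 m
Required I = P_cr·L_e²/(π²E) = 1.910×10^5 × 10.50² / (π² × 9.61×10^10) = 2.220×10^-5 m⁴
I_req = 2.220×10^7 mm⁴
Solid circle: I = πd⁴/64  ⇒  d = (64I/π)^(1/4) = (64×2.220×10^7/π)^(1/4) = 146 mm

d ≈ 146 mm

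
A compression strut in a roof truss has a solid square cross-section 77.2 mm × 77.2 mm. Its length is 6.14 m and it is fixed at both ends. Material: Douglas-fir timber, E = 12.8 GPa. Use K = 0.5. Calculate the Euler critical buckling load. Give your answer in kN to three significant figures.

I = a⁴/12 = 77.2⁴/12 = 2.960×10^6 mm⁴
I = 2.960×10^6 mm⁴ = 2.960×10^-6 m⁴
Effective length L_e = K·L = 0.5 × 6.14 = 3.070 m
P_cr = π²EI / L_e² = π² × 12.8×10⁹ × 2.960×10^-6 / 3.070² = 3.968×10^4 N

P_cr ≈ 39.7 kN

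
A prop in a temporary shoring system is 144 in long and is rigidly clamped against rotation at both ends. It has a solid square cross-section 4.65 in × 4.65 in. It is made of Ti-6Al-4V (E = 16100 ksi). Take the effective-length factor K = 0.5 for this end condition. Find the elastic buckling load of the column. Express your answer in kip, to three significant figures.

I = a⁴/12 = 4.65⁴/12 = 38.96 in⁴
Effective length L_e = K·L = 0.5 × 144 = 72.00 in
P_cr = π²EI / L_e² = π² × 16100×10³ × 38.96 / 72.00² = 1.194×10^6 lb

P_cr ≈ 1190 kip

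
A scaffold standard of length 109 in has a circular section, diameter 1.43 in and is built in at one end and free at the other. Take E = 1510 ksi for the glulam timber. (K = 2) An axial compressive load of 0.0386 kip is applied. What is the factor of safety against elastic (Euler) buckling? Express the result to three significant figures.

I = πd⁴/64 = π×1.43⁴/64 = 0.2053 in⁴
Effective length L_e = K·L = 2 × 109 = 218.0 in
P_cr = π²EI / L_e² = π² × 1510×10³ × 0.2053 / 218.0² = 64.37 lb
Factor of safety n = P_cr / P = 0.064369 / 0.0386 = 1.67

n ≈ 1.67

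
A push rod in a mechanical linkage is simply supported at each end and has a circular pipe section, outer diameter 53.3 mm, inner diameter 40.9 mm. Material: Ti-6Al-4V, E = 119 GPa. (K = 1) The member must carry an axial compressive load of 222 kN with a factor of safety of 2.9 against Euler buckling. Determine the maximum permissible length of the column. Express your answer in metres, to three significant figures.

d_o = 53.3 mm, d_i = 40.9 mm
I = π(d_o⁴ − d_i⁴)/64 = π(53.3⁴ − 40.90⁴)/64 = 2.588×10^5 mm⁴
I = 2.588×10^-7 m⁴
Required critical load P_cr = n·P = 2.9 × 222 = 643.8 kN = 6.438×10^5 N
From P_cr = π²EI/(K·L)²:  L = (1/K)·√(π²EI/P_cr) = (1/1)·√(π²×1.19×10^11×2.588×10^-7/6.438×10^5)
L = 0.687 m

L_max ≈ 0.687 m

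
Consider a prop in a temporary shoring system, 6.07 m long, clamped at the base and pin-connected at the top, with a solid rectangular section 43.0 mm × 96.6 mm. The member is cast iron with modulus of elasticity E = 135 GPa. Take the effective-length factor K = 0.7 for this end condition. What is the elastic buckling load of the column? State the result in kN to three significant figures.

Buckling occurs about the weak axis: I_min = h·b³/12 with b = 43.0 mm (the shorter side).
I_min = 96.6×43.0³/12 = 6.400×10^5 mm⁴
I = 6.400×10^5 mm⁴ = 6.400×10^-7 m⁴
Effective length L_e = K·L = 0.7 × 6.07 = 4.249 m
P_cr = π²EI / L_e² = π² × 135×10⁹ × 6.400×10^-7 / 4.249² = 4.723×10^4 N

P_cr ≈ 47.2 kN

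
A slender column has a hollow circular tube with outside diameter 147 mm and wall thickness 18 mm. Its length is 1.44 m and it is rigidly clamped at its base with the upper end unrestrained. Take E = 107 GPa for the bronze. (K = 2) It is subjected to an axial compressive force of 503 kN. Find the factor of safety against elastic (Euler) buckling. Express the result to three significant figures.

Inner diameter d_i = 147 − 2×18 = 111.0 mm
I = π(d_o⁴ − d_i⁴)/64 = π(147⁴ − 111.0⁴)/64 = 1.547×10^7 mm⁴
I = 1.547×10^7 mm⁴ = 1.547×10^-5 m⁴
Effective length L_e = K·L = 2 × 1.44 = 2.880 m
P_cr = π²EI / L_e² = π² × 107×10⁹ × 1.547×10^-5 / 2.880² = 1.970×10^6 N
Factor of safety n = P_cr / P = 1969.6 / 503 = 3.92

n ≈ 3.92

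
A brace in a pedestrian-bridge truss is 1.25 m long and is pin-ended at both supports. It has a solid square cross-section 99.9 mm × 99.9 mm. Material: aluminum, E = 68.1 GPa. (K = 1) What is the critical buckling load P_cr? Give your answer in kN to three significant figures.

P_cr ≈ 3570 kN

I = a⁴/12 = 99.9⁴/12 = 8.300×10^6 mm⁴
I = 8.300×10^6 mm⁴ = 8.300×10^-6 m⁴
Effective length L_e = K·L = 1 × 1.25 = 1.250 m
P_cr = π²EI / L_e² = π² × 68.1×10⁹ × 8.300×10^-6 / 1.250² = 3.570×10^6 N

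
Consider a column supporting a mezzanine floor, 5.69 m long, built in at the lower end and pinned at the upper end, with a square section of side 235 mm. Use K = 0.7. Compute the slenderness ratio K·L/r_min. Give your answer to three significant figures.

λ ≈ 58.7

I = a⁴/12 = 235⁴/12 = 2.542×10^8 mm⁴
A = 5.522×10^4 mm²;  r_min = √(I/A) = √(2.542×10^8/5.522×10^4) = 67.84 mm
L_e = K·L = 0.7 × 5.69 m = 3.983 m = 3983.0 mm
λ = L_e / r_min = 3983.0 / 67.84 = 58.7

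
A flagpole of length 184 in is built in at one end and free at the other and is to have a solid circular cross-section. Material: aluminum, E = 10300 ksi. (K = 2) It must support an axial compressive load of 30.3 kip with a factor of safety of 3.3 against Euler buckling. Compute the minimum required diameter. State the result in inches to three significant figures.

d ≈ 7.22 in

Required P_cr = n·P = 3.3 × 30.3 = 99.99 kip
L_e = K·L = 2 × 184 = 368.0 in
Required I = P_cr·L_e²/(π²E) = 9.999×10^4 × 368.0² / (π² × 1.03×10^7) = 133.2 in⁴
Solid circle: I = πd⁴/64  ⇒  d = (64I/π)^(1/4) = (64×133.2/π)^(1/4) = 7.22 in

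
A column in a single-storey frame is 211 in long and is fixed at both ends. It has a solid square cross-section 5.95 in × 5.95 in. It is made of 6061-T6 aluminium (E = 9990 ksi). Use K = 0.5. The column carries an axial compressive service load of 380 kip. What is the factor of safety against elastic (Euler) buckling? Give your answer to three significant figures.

I = a⁴/12 = 5.95⁴/12 = 104.4 in⁴
Effective length L_e = K·L = 0.5 × 211 = 105.5 in
P_cr = π²EI / L_e² = π² × 9990×10³ × 104.4 / 105.5² = 9.252×10^5 lb
Factor of safety n = P_cr / P = 925.22 / 380 = 2.43

n ≈ 2.43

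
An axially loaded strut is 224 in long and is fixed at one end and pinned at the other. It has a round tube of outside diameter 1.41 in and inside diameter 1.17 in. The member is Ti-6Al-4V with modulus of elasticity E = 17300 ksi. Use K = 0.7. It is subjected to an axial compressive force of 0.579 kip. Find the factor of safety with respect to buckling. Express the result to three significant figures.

d_o = 1.41 in, d_i = 1.17 in
I = π(d_o⁴ − d_i⁴)/64 = π(1.41⁴ − 1.170⁴)/64 = 0.1020 in⁴
Effective length L_e = K·L = 0.7 × 224 = 156.8 in
P_cr = π²EI / L_e² = π² × 17300×10³ × 0.1020 / 156.8² = 708.6 lb
Factor of safety n = P_cr / P = 0.70861 / 0.579 = 1.22

n ≈ 1.22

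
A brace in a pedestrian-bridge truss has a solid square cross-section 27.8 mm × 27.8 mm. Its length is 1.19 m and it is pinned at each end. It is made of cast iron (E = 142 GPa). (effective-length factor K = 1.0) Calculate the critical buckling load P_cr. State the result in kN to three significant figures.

I = a⁴/12 = 27.8⁴/12 = 4.977×10^4 mm⁴
I = 4.977×10^4 mm⁴ = 4.977×10^-8 m⁴
Effective length L_e = K·L = 1 × 1.19 = 1.190 m
P_cr = π²EI / L_e² = π² × 142×10⁹ × 4.977×10^-8 / 1.190² = 4.926×10^4 N

P_cr ≈ 49.3 kN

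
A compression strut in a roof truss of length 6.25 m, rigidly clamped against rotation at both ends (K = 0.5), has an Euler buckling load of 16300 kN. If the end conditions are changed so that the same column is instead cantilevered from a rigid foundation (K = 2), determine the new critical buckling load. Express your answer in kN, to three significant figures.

P_cr ∝ 1/K², so P_cr,new = P_cr,old × (K_old/K_new)² = 16300 × (0.5/2)²
= 16300 × 0.06250 = 1020 kN

P_cr ≈ 1020 kN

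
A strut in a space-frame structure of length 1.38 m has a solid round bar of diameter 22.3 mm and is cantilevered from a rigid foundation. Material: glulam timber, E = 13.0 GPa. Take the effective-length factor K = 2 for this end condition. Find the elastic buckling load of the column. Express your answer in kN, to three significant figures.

I = πd⁴/64 = π×22.3⁴/64 = 1.214×10^4 mm⁴
I = 1.214×10^4 mm⁴ = 1.214×10^-8 m⁴
Effective length L_e = K·L = 2 × 1.38 = 2.760 m
P_cr = π²EI / L_e² = π² × 13.0×10⁹ × 1.214×10^-8 / 2.760² = 204.5 N

P_cr ≈ 0.204 kN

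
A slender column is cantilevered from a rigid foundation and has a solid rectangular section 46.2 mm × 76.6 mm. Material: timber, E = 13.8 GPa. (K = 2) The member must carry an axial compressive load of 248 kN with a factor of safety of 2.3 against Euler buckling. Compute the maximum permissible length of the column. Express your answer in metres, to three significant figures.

L_max ≈ 0.194 m

Buckling occurs about the weak axis: I_min = h·b³/12 with b = 46.2 mm (the shorter side).
I_min = 76.6×46.2³/12 = 6.295×10^5 mm⁴
I = 6.295×10^-7 m⁴
Required critical load P_cr = n·P = 2.3 × 248 = 570.4 kN = 5.704×10^5 N
From P_cr = π²EI/(K·L)²:  L = (1/K)·√(π²EI/P_cr) = (1/2)·√(π²×1.38×10^10×6.295×10^-7/5.704×10^5)
L = 0.194 m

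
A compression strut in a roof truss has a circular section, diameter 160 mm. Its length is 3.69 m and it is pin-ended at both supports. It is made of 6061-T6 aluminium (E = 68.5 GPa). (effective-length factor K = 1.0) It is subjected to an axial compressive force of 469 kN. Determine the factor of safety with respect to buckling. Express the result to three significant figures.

I = πd⁴/64 = π×160⁴/64 = 3.217×10^7 mm⁴
I = 3.217×10^7 mm⁴ = 3.217×10^-5 m⁴
Effective length L_e = K·L = 1 × 3.69 = 3.690 m
P_cr = π²EI / L_e² = π² × 68.5×10⁹ × 3.217×10^-5 / 3.690² = 1.597×10^6 N
Factor of safety n = P_cr / P = 1597.3 / 469 = 3.41

n ≈ 3.41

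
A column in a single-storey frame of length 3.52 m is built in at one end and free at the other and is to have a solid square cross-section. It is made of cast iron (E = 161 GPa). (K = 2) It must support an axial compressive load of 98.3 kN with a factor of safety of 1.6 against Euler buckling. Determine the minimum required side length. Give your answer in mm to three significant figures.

Required P_cr = n·P = 1.6 × 98.3 = 157.3 kN
L_e = K·L = 2 × 3.52 = 7.040 m
Required I = P_cr·L_e²/(π²E) = 1.573×10^5 × 7.040² / (π² × 1.61×10^11) = 4.906×10^-6 m⁴
I_req = 4.906×10^6 mm⁴
Solid square: I = a⁴/12  ⇒  a = (12I)^(1/4) = (12×4.906×10^6)^(1/4) = 87.6 mm

a ≈ 87.6 mm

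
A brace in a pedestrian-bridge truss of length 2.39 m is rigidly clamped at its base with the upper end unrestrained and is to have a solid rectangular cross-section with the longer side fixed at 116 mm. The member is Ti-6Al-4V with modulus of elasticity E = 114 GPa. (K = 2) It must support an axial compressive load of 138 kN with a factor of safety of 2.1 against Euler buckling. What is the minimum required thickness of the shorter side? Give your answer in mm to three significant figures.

b ≈ 84.8 mm

Required P_cr = n·P = 2.1 × 138 = 289.8 kN
L_e = K·L = 2 × 2.39 = 4.780 m
Required I = P_cr·L_e²/(π²E) = 2.898×10^5 × 4.780² / (π² × 1.14×10^11) = 5.885×10^-6 m⁴
I_req = 5.885×10^6 mm⁴
Rectangle, weak axis: I_min = h·b³/12 with h = 116 mm fixed  ⇒  b = (12I/h)^(1/3) = 84.8 mm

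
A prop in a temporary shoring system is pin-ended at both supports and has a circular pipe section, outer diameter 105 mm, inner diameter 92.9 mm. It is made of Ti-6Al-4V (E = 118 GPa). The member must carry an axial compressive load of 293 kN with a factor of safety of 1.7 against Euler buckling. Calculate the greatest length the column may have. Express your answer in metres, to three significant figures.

d_o = 105 mm, d_i = 92.9 mm
I = π(d_o⁴ − d_i⁴)/64 = π(105⁴ − 92.90⁴)/64 = 2.310×10^6 mm⁴
I = 2.310×10^-6 m⁴
Required critical load P_cr = n·P = 1.7 × 293 = 498.1 kN = 4.981×10^5 N
From P_cr = π²EI/(K·L)²:  L = (1/K)·√(π²EI/P_cr) = (1/1)·√(π²×1.18×10^11×2.310×10^-6/4.981×10^5)
L = 2.32 m

L_max ≈ 2.32 m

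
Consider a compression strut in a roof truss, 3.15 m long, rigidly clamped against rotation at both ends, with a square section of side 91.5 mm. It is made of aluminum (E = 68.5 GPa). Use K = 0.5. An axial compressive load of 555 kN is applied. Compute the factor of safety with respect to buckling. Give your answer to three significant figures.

n ≈ 2.87

I = a⁴/12 = 91.5⁴/12 = 5.841×10^6 mm⁴
I = 5.841×10^6 mm⁴ = 5.841×10^-6 m⁴
Effective length L_e = K·L = 0.5 × 3.15 = 1.575 m
P_cr = π²EI / L_e² = π² × 68.5×10⁹ × 5.841×10^-6 / 1.575² = 1.592×10^6 N
Factor of safety n = P_cr / P = 1592.0 / 555 = 2.87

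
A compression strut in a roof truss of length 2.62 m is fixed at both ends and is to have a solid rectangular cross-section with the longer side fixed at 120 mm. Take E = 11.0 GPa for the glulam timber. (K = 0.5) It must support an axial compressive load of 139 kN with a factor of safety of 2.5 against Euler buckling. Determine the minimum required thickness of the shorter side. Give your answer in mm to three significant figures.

Required P_cr = n·P = 2.5 × 139 = 347.5 kN
L_e = K·L = 0.5 × 2.62 = 1.310 m
Required I = P_cr·L_e²/(π²E) = 3.475×10^5 × 1.310² / (π² × 1.10×10^10) = 5.493×10^-6 m⁴
I_req = 5.493×10^6 mm⁴
Rectangle, weak axis: I_min = h·b³/12 with h = 120 mm fixed  ⇒  b = (12I/h)^(1/3) = 81.9 mm

b ≈ 81.9 mm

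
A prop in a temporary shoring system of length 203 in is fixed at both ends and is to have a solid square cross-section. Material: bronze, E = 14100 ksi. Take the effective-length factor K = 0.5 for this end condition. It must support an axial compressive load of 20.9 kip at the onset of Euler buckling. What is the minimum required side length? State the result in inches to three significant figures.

L_e = K·L = 0.5 × 203 = 101.5 in
Required I = P_cr·L_e²/(π²E) = 2.090×10^4 × 101.5² / (π² × 1.41×10^7) = 1.547 in⁴
Solid square: I = a⁴/12  ⇒  a = (12I)^(1/4) = (12×1.547)^(1/4) = 2.08 in

a ≈ 2.08 in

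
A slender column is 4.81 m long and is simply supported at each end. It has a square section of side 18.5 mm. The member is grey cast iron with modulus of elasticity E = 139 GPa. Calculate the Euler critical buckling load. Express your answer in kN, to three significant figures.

I = a⁴/12 = 18.5⁴/12 = 9.761×10^3 mm⁴
I = 9.761×10^3 mm⁴ = 9.761×10^-9 m⁴
Effective length L_e = K·L = 1 × 4.81 = 4.810 m
P_cr = π²EI / L_e² = π² × 139×10⁹ × 9.761×10^-9 / 4.810² = 578.8 N

P_cr ≈ 0.579 kN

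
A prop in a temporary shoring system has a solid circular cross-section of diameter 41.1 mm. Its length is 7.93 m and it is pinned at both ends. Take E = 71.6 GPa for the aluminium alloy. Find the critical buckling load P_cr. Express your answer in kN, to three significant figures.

P_cr ≈ 1.57 kN

I = πd⁴/64 = π×41.1⁴/64 = 1.401×10^5 mm⁴
I = 1.401×10^5 mm⁴ = 1.401×10^-7 m⁴
Effective length L_e = K·L = 1 × 7.93 = 7.930 m
P_cr = π²EI / L_e² = π² × 71.6×10⁹ × 1.401×10^-7 / 7.930² = 1.574×10^3 N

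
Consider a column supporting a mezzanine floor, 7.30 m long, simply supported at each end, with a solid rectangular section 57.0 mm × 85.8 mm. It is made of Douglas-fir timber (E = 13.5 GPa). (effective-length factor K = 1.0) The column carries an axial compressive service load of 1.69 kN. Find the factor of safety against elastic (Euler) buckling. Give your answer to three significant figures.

n ≈ 1.96

Buckling occurs about the weak axis: I_min = h·b³/12 with b = 57.0 mm (the shorter side).
I_min = 85.8×57.0³/12 = 1.324×10^6 mm⁴
I = 1.324×10^6 mm⁴ = 1.324×10^-6 m⁴
Effective length L_e = K·L = 1 × 7.30 = 7.300 m
P_cr = π²EI / L_e² = π² × 13.5×10⁹ × 1.324×10^-6 / 7.300² = 3.311×10^3 N
Factor of safety n = P_cr / P = 3.3107 / 1.69 = 1.96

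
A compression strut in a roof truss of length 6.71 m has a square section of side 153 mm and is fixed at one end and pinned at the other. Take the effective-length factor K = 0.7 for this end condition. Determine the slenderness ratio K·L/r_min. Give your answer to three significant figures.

For a square r = a/√12 = 153/√12 = 44.17 mm
L_e = K·L = 0.7 × 6.71 m = 4.697 m = 4697.0 mm
λ = L_e / r_min = 4697.0 / 44.17 = 106

λ ≈ 106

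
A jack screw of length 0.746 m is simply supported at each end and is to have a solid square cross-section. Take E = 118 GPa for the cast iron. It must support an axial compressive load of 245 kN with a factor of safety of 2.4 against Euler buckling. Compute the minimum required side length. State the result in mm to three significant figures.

Required P_cr = n·P = 2.4 × 245 = 588.0 kN
L_e = K·L = 1 × 0.746 = 0.7460 m
Required I = P_cr·L_e²/(π²E) = 5.880×10^5 × 0.7460² / (π² × 1.18×10^11) = 2.810×10^-7 m⁴
I_req = 2.810×10^5 mm⁴
Solid square: I = a⁴/12  ⇒  a = (12I)^(1/4) = (12×2.810×10^5)^(1/4) = 42.9 mm

a ≈ 42.9 mm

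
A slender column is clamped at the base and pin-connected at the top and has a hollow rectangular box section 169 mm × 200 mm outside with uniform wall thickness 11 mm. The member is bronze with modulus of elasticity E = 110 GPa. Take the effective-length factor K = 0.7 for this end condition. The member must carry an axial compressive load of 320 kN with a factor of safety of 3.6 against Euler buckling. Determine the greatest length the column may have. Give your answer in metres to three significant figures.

Inner dimensions: h_i = 200 − 2×11 = 178.0 mm, b_i = 169 − 2×11 = 147.0 mm
Weak-axis I_min = (h_o·b_o³ − h_i·b_i³)/12 with b_o = 169, b_i = 147.0 mm (shorter outer/inner sides).
I_min = (200×169³ − 178.0×147.0³)/12 = 3.333×10^7 mm⁴
I = 3.333×10^-5 m⁴
Required critical load P_cr = n·P = 3.6 × 320 = 1152 kN = 1.152×10^6 N
From P_cr = π²EI/(K·L)²:  L = (1/K)·√(π²EI/P_cr) = (1/0.7)·√(π²×1.10×10^11×3.333×10^-5/1.152×10^6)
L = 8.01 m

L_max ≈ 8.01 m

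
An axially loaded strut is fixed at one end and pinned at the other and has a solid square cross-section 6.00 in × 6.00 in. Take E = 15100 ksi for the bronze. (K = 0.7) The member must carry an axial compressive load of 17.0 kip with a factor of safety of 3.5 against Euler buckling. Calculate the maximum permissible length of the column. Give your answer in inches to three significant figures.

L_max ≈ 743 in

I = a⁴/12 = 6.00⁴/12 = 108.0 in⁴
Required critical load P_cr = n·P = 3.5 × 17.0 = 59.50 kip = 5.950×10^4 lb
From P_cr = π²EI/(K·L)²:  L = (1/K)·√(π²EI/P_cr) = (1/0.7)·√(π²×1.51×10^7×108.0/5.950×10^4)
L = 743 in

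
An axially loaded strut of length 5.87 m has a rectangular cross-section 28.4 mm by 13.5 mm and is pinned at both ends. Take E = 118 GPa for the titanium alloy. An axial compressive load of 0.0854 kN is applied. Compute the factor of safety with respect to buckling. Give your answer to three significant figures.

Buckling occurs about the weak axis: I_min = h·b³/12 with b = 13.5 mm (the shorter side).
I_min = 28.4×13.5³/12 = 5.823×10^3 mm⁴
I = 5.823×10^3 mm⁴ = 5.823×10^-9 m⁴
Effective length L_e = K·L = 1 × 5.87 = 5.870 m
P_cr = π²EI / L_e² = π² × 118×10⁹ × 5.823×10^-9 / 5.870² = 196.8 N
Factor of safety n = P_cr / P = 0.19681 / 0.0854 = 2.30

n ≈ 2.30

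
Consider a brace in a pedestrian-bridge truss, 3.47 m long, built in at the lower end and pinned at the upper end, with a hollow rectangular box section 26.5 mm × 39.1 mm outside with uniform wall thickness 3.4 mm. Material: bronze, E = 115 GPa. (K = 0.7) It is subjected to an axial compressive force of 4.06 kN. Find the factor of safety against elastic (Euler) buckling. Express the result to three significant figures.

Inner dimensions: h_i = 39.1 − 2×3.4 = 32.30 mm, b_i = 26.5 − 2×3.4 = 19.70 mm
Weak-axis I_min = (h_o·b_o³ − h_i·b_i³)/12 with b_o = 26.5, b_i = 19.70 mm (shorter outer/inner sides).
I_min = (39.1×26.5³ − 32.30×19.70³)/12 = 4.006×10^4 mm⁴
I = 4.006×10^4 mm⁴ = 4.006×10^-8 m⁴
Effective length L_e = K·L = 0.7 × 3.47 = 2.429 m
P_cr = π²EI / L_e² = π² × 115×10⁹ × 4.006×10^-8 / 2.429² = 7.706×10^3 N
Factor of safety n = P_cr / P = 7.7060 / 4.06 = 1.90

n ≈ 1.90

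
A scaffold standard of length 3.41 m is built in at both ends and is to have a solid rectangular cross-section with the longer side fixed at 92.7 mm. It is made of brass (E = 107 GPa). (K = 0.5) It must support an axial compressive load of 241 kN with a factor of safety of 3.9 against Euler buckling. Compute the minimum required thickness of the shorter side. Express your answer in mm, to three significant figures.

b ≈ 69.4 mm

Required P_cr = n·P = 3.9 × 241 = 939.9 kN
L_e = K·L = 0.5 × 3.41 = 1.705 m
Required I = P_cr·L_e²/(π²E) = 9.399×10^5 × 1.705² / (π² × 1.07×10^11) = 2.587×10^-6 m⁴
I_req = 2.587×10^6 mm⁴
Rectangle, weak axis: I_min = h·b³/12 with h = 92.7 mm fixed  ⇒  b = (12I/h)^(1/3) = 69.4 mm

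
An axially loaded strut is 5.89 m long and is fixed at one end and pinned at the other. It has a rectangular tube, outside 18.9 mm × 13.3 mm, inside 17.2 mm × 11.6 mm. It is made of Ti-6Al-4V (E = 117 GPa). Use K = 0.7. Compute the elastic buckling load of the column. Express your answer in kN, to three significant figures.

P_cr ≈ 0.0997 kN

Weak-axis I_min = (h_o·b_o³ − h_i·b_i³)/12 with b_o = 13.3, b_i = 11.60 mm (shorter outer/inner sides).
I_min = (18.9×13.3³ − 17.20×11.60³)/12 = 1.468×10^3 mm⁴
I = 1.468×10^3 mm⁴ = 1.468×10^-9 m⁴
Effective length L_e = K·L = 0.7 × 5.89 = 4.123 m
P_cr = π²EI / L_e² = π² × 117×10⁹ × 1.468×10^-9 / 4.123² = 99.73 N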